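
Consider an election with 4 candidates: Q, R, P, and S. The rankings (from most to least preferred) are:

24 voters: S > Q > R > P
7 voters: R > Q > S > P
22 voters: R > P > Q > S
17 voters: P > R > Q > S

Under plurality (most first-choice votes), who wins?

R

First-place votes: Q 0, R 29, P 17, S 24.
R has the most first-place votes.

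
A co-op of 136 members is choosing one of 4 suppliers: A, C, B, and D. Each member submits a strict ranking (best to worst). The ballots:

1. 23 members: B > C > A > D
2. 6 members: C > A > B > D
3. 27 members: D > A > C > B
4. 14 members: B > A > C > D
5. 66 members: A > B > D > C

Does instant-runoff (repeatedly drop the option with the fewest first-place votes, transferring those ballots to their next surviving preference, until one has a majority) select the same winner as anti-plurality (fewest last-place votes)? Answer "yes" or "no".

Instant-runoff — R1 A 66, C 6, B 37, D 27 (C out); R2 A 72, B 37, D 27 (A winner). Winner: A.
Anti-plurality — last-place votes: A 0, C 66, B 27, D 43. Winner: A.
The two methods agree.

yes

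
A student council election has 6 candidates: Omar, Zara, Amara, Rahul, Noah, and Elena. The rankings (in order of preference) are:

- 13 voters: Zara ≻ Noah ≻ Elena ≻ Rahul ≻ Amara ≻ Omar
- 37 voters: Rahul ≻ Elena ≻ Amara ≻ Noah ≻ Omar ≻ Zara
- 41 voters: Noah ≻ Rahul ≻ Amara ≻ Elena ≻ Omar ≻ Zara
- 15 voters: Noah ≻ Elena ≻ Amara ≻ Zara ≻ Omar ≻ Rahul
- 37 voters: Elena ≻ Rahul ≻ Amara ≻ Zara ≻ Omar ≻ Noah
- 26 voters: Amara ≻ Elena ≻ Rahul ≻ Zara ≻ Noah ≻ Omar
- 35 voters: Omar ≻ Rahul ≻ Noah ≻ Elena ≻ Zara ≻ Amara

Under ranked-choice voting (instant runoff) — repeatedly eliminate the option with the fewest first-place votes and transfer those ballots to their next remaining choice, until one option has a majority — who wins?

Rahul

Round 1: Omar 35, Zara 13, Amara 26, Rahul 37, Noah 56, Elena 37. Eliminate Zara.
Round 2: Omar 35, Amara 26, Rahul 37, Noah 69, Elena 37. Eliminate Amara.
Round 3: Omar 35, Rahul 37, Noah 69, Elena 63. Eliminate Omar.
Round 4: Rahul 72, Noah 69, Elena 63. Eliminate Elena.
Round 5: Rahul 135, Noah 69. Rahul has a majority.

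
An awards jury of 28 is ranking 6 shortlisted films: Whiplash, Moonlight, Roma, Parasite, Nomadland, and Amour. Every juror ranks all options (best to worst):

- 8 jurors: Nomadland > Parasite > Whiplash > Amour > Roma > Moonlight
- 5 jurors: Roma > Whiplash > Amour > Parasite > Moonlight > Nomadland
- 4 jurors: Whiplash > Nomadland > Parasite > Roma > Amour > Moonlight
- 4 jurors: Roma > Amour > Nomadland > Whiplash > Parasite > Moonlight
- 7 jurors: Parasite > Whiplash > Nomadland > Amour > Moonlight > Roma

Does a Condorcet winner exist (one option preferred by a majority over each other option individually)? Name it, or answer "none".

Checking pairwise contests:
Parasite beats Whiplash 15–13.
Whiplash beats Moonlight 28–0.
Whiplash beats Roma 19–9.
Nomadland beats Parasite 16–12.
Whiplash beats Nomadland 16–12.
Whiplash beats Amour 24–4.
Every option loses at least one head-to-head, so there is no Condorcet winner.

none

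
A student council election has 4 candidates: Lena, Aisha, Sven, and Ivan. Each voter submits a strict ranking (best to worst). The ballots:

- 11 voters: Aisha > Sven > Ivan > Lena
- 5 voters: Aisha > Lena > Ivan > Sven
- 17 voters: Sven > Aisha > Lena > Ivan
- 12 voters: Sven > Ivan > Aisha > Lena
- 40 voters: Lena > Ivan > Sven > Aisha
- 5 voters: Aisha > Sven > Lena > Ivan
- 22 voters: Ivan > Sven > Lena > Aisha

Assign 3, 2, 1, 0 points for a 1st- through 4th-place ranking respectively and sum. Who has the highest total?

Sven

Lena: 11·0 + 5·2 + 17·1 + 12·0 + 40·3 + 5·1 + 22·1 = 174
Aisha: 11·3 + 5·3 + 17·2 + 12·1 + 40·0 + 5·3 + 22·0 = 109
Sven: 11·2 + 5·0 + 17·3 + 12·3 + 40·1 + 5·2 + 22·2 = 203
Ivan: 11·1 + 5·1 + 17·0 + 12·2 + 40·2 + 5·0 + 22·3 = 186
Sven has the highest Borda score (203).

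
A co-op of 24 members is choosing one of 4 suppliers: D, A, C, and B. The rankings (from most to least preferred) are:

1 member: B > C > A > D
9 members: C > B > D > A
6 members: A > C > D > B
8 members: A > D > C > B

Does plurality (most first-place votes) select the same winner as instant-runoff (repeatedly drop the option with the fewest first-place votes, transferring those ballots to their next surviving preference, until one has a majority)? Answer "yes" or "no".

Plurality — first-place votes: D 0, A 14, C 9, B 1. Winner: A.
Instant-runoff — R1 D 0, A 14, C 9, B 1 (A winner). Winner: A.
The two methods agree.

yes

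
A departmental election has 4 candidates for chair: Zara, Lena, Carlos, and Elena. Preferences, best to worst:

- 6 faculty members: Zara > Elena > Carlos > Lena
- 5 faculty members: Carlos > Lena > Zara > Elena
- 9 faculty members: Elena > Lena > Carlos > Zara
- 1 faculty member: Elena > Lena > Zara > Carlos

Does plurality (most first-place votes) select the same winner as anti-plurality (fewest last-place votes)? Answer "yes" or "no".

Plurality — first-place votes: Zara 6, Lena 0, Carlos 5, Elena 10. Winner: Elena.
Anti-plurality — last-place votes: Zara 9, Lena 6, Carlos 1, Elena 5. Winner: Carlos.
The two methods disagree.

no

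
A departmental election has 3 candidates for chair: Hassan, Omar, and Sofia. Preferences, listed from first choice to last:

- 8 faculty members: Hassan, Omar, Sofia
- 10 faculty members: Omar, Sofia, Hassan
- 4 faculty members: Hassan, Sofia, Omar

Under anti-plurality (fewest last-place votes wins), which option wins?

Omar

Last-place votes: Hassan 10, Omar 4, Sofia 8.
Omar is ranked last by the fewest voters, so Omar wins.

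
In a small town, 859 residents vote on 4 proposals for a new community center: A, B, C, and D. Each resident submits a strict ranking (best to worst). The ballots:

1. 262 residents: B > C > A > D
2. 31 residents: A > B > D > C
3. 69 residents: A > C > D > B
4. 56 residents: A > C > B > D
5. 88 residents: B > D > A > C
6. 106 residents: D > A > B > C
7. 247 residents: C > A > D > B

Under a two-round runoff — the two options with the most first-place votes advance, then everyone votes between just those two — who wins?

B

Round 1 first-place votes: A 156, B 350, C 247, D 106.
B and C advance.
Runoff: B is preferred to C by 487 voters; C by 372.
B wins the runoff.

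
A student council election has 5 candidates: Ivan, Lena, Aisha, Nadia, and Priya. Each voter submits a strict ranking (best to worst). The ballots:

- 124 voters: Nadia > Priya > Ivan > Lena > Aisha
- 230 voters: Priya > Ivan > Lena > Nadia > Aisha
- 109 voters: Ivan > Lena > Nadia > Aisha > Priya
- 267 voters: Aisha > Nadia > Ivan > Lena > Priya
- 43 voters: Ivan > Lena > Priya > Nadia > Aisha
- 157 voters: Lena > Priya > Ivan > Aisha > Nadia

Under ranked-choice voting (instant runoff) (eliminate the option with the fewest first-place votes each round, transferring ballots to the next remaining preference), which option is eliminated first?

Nadia

Round 1: Ivan 152, Lena 157, Aisha 267, Nadia 124, Priya 230. Eliminate Nadia.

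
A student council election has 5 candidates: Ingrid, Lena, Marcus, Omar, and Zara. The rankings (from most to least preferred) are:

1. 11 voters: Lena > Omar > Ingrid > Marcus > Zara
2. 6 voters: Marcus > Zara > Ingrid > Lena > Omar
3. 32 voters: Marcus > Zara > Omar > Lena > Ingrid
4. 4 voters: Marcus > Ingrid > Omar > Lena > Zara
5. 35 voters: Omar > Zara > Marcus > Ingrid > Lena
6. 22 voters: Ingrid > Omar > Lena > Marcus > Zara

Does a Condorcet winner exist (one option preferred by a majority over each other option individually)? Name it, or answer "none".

Omar vs Ingrid: 78–32 for Omar.
Omar vs Lena: 93–17 for Omar.
Omar vs Marcus: 68–42 for Omar.
Omar vs Zara: 72–38 for Omar.
Omar beats every other option head-to-head.

Omar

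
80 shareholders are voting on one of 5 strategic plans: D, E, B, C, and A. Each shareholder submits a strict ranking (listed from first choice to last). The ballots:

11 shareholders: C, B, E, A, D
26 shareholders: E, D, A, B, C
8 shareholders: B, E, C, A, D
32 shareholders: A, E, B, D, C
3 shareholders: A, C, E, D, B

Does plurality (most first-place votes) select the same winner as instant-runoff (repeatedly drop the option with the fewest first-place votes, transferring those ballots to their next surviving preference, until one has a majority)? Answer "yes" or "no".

no

Plurality — first-place votes: D 0, E 26, B 8, C 11, A 35. Winner: A.
Instant-runoff — R1 D 0, E 26, B 8, C 11, A 35 (D out); R2 E 26, B 8, C 11, A 35 (B out); R3 E 34, C 11, A 35 (C out); R4 E 45, A 35 (E winner). Winner: E.
The two methods disagree.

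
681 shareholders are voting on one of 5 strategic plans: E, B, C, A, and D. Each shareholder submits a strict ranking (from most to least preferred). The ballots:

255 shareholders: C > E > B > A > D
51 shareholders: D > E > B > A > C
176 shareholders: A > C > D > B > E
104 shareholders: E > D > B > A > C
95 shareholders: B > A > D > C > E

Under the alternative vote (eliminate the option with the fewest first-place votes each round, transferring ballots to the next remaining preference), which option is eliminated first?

Round 1: E 104, B 95, C 255, A 176, D 51. Eliminate D.

D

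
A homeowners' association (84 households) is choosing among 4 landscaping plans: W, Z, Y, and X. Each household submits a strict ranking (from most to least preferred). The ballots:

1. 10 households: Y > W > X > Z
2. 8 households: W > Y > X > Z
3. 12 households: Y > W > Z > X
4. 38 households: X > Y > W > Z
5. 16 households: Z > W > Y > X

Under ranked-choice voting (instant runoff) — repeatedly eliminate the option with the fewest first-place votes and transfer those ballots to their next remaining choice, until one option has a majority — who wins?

Round 1: W 8, Z 16, Y 22, X 38. Eliminate W.
Round 2: Z 16, Y 30, X 38. Eliminate Z.
Round 3: Y 46, X 38. Y has a majority.

Y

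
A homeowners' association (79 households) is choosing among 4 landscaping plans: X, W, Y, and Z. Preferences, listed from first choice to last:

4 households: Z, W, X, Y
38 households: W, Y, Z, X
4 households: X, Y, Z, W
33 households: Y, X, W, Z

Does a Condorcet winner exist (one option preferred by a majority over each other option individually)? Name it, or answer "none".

W

W vs X: 42–37 for W.
W vs Y: 42–37 for W.
W vs Z: 71–8 for W.
W beats every other option head-to-head.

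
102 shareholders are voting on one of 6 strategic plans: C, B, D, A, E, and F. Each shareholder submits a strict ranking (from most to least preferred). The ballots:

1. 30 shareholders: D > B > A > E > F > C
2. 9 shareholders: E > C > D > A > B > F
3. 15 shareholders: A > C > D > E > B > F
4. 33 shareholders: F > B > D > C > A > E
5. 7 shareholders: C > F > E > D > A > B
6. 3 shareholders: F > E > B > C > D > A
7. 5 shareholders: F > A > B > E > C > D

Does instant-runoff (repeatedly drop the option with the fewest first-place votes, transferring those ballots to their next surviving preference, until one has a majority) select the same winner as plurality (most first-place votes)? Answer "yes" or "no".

Instant-runoff — R1 C 7, B 0, D 30, A 15, E 9, F 41 (B out); R2 C 7, D 30, A 15, E 9, F 41 (C out); R3 D 30, A 15, E 9, F 48 (E out); R4 D 39, A 15, F 48 (A out); R5 D 54, F 48 (D winner). Winner: D.
Plurality — first-place votes: C 7, B 0, D 30, A 15, E 9, F 41. Winner: F.
The two methods disagree.

no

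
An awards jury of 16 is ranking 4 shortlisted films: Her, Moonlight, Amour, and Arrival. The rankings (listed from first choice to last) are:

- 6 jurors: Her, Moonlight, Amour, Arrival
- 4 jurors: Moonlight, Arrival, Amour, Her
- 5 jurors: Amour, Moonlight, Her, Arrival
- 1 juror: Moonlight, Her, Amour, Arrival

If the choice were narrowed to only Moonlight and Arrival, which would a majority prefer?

Voters preferring Moonlight to Arrival: 16; preferring Arrival to Moonlight: 0.
Moonlight wins the head-to-head.

Moonlight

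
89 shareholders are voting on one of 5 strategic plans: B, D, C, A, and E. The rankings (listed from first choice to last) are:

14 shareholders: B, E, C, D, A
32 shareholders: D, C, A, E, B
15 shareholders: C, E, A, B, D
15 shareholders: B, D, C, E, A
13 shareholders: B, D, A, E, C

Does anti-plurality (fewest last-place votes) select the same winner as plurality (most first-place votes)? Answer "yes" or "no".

Anti-plurality — last-place votes: B 32, D 15, C 13, A 29, E 0. Winner: E.
Plurality — first-place votes: B 42, D 32, C 15, A 0, E 0. Winner: B.
The two methods disagree.

no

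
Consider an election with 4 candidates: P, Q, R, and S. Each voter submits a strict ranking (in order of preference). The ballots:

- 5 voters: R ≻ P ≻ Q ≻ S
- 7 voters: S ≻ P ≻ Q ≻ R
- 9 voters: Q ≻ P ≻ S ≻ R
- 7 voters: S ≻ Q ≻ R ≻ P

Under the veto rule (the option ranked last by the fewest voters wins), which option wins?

Q

Last-place votes: P 7, Q 0, R 16, S 5.
Q is ranked last by the fewest voters, so Q wins.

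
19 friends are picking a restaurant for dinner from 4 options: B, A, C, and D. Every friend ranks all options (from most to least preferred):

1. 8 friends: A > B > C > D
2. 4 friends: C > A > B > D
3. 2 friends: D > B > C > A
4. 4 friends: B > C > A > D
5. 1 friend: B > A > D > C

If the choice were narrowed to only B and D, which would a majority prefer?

B

Voters preferring B to D: 17; preferring D to B: 2.
B wins the head-to-head.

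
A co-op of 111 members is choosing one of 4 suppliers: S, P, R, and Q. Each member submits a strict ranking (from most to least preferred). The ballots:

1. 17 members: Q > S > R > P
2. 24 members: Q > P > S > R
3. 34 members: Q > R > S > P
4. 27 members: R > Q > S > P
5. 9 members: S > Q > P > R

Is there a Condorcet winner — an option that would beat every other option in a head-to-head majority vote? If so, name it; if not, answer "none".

Q vs S: 102–9 for Q.
Q vs P: 111–0 for Q.
Q vs R: 84–27 for Q.
Q beats every other option head-to-head.

Q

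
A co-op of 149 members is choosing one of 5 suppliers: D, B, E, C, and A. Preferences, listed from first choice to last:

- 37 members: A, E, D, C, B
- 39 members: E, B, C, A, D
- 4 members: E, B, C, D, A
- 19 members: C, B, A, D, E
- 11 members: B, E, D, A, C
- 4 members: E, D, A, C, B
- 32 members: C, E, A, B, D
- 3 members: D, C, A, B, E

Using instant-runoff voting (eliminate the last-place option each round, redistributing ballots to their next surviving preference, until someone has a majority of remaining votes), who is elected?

E

Round 1: D 3, B 11, E 47, C 51, A 37. Eliminate D.
Round 2: B 11, E 47, C 54, A 37. Eliminate B.
Round 3: E 58, C 54, A 37. Eliminate A.
Round 4: E 95, C 54. E has a majority.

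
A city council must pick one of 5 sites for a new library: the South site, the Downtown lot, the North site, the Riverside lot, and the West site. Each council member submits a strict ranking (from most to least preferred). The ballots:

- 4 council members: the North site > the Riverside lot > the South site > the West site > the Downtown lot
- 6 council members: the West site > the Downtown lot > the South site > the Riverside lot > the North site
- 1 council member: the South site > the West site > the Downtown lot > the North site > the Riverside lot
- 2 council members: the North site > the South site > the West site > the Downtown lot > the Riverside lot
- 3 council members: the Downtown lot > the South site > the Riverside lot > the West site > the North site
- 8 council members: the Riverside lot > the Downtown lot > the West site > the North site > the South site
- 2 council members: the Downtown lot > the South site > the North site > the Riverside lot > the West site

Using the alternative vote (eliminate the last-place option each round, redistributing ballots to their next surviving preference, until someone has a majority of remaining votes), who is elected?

the Riverside lot

Round 1: the South site 1, the Downtown lot 5, the North site 6, the Riverside lot 8, the West site 6. Eliminate the South site.
Round 2: the Downtown lot 5, the North site 6, the Riverside lot 8, the West site 7. Eliminate the Downtown lot.
Round 3: the North site 8, the Riverside lot 11, the West site 7. Eliminate the West site.
Round 4: the North site 9, the Riverside lot 17. The Riverside lot has a majority.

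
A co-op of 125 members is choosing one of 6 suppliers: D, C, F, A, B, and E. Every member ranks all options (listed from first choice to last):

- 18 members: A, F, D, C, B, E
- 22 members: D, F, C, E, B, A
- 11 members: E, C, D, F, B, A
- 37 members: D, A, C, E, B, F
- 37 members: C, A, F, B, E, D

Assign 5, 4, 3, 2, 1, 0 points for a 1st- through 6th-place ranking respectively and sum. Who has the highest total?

C

D: 18·3 + 22·5 + 11·3 + 37·5 + 37·0 = 382
C: 18·2 + 22·3 + 11·4 + 37·3 + 37·5 = 442
F: 18·4 + 22·4 + 11·2 + 37·0 + 37·3 = 293
A: 18·5 + 22·0 + 11·0 + 37·4 + 37·4 = 386
B: 18·1 + 22·1 + 11·1 + 37·1 + 37·2 = 162
E: 18·0 + 22·2 + 11·5 + 37·2 + 37·1 = 210
C has the highest Borda score (442).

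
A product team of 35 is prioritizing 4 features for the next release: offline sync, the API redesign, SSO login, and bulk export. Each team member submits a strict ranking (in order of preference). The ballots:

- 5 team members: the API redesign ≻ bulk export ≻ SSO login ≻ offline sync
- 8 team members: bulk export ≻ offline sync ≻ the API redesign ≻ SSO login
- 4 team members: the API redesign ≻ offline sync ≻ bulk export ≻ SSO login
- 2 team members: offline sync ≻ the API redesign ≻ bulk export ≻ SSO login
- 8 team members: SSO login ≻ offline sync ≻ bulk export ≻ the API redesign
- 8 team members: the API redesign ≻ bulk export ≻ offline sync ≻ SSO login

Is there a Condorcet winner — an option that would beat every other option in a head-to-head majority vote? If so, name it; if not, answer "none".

none

Checking pairwise contests:
bulk export beats offline sync 21–14.
offline sync beats the API redesign 18–17.
offline sync beats SSO login 22–13.
the API redesign beats bulk export 19–16.
Every option loses at least one head-to-head, so there is no Condorcet winner.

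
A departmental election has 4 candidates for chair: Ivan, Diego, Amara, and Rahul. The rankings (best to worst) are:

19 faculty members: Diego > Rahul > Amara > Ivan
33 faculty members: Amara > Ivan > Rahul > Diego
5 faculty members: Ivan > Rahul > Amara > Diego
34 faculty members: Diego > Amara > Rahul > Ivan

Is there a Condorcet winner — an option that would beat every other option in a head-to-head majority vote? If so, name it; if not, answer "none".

Diego vs Ivan: 53–38 for Diego.
Diego vs Amara: 53–38 for Diego.
Diego vs Rahul: 53–38 for Diego.
Diego beats every other option head-to-head.

Diego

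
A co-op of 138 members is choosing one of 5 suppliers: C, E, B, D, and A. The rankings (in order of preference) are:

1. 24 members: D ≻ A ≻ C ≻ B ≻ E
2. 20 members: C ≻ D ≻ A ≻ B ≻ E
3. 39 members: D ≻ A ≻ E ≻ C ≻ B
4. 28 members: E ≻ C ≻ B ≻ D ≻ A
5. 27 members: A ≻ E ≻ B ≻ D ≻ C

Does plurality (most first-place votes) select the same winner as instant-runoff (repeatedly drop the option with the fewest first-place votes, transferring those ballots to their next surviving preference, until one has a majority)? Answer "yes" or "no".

yes

Plurality — first-place votes: C 20, E 28, B 0, D 63, A 27. Winner: D.
Instant-runoff — R1 C 20, E 28, B 0, D 63, A 27 (B out); R2 C 20, E 28, D 63, A 27 (C out); R3 E 28, D 83, A 27 (D winner). Winner: D.
The two methods agree.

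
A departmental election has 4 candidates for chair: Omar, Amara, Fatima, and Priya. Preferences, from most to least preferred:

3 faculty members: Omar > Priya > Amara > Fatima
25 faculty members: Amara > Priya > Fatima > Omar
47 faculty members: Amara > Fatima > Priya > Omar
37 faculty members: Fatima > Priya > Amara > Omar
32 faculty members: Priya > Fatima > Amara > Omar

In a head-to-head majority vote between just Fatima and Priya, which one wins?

Voters preferring Fatima to Priya: 84; preferring Priya to Fatima: 60.
Fatima wins the head-to-head.

Fatima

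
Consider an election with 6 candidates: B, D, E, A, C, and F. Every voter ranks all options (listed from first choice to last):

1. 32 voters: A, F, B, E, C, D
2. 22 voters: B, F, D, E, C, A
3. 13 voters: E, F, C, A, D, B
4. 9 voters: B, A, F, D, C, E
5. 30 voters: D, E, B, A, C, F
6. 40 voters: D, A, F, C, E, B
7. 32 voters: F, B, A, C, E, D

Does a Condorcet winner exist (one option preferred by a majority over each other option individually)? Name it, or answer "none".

none

Checking pairwise contests:
F beats B 117–61.
B beats D 95–83.
B beats E 95–83.
B beats A 93–85.
B beats C 125–53.
A beats F 111–67.
Every option loses at least one head-to-head, so there is no Condorcet winner.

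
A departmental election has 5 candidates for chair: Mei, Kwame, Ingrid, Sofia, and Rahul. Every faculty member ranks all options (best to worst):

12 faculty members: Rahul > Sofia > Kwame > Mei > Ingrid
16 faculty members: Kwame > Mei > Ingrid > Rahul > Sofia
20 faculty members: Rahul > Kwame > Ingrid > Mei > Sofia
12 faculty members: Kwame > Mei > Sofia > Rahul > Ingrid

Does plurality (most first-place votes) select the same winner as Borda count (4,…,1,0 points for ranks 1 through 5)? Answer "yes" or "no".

Plurality — first-place votes: Mei 0, Kwame 28, Ingrid 0, Sofia 0, Rahul 32. Winner: Rahul.
Borda — scores: Mei 116, Kwame 196, Ingrid 72, Sofia 60, Rahul 156. Winner: Kwame.
The two methods disagree.

no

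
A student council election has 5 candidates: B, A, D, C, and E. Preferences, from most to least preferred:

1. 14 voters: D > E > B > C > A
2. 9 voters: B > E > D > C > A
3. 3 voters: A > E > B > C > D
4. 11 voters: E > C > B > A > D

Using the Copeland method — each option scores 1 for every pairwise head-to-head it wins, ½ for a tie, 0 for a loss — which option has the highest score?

E

B: beats A, D, and C; loses to E → score 3.
A: loses to B, D, C, and E → score 0.
D: beats A and C; loses to B and E → score 2.
C: beats A; loses to B, D, and E → score 1.
E: beats B, A, D, and C → score 4.
E has the best pairwise record.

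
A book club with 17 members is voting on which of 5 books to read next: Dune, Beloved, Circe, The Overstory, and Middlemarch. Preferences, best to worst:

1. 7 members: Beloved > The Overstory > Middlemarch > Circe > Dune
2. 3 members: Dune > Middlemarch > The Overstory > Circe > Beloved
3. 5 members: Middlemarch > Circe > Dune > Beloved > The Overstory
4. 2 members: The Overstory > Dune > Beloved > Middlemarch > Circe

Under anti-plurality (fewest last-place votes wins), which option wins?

Last-place votes: Dune 7, Beloved 3, Circe 2, The Overstory 5, Middlemarch 0.
Middlemarch is ranked last by the fewest voters, so Middlemarch wins.

Middlemarch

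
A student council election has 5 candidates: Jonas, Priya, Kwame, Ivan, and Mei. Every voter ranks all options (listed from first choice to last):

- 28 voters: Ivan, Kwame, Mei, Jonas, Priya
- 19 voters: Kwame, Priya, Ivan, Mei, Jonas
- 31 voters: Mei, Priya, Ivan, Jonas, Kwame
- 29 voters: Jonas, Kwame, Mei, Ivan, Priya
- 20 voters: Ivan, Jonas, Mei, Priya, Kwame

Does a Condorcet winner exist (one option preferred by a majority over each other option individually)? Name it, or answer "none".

Ivan vs Jonas: 98–29 for Ivan.
Ivan vs Priya: 77–50 for Ivan.
Ivan vs Kwame: 79–48 for Ivan.
Ivan vs Mei: 67–60 for Ivan.
Ivan beats every other option head-to-head.

Ivan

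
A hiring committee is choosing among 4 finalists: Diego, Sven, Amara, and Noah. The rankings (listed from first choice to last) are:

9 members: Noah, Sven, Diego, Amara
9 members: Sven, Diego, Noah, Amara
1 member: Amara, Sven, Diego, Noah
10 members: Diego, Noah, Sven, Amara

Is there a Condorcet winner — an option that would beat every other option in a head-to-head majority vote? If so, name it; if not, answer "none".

Checking pairwise contests:
Sven beats Diego 19–10.
Noah beats Sven 19–10.
Diego beats Amara 28–1.
Diego beats Noah 20–9.
Every option loses at least one head-to-head, so there is no Condorcet winner.

none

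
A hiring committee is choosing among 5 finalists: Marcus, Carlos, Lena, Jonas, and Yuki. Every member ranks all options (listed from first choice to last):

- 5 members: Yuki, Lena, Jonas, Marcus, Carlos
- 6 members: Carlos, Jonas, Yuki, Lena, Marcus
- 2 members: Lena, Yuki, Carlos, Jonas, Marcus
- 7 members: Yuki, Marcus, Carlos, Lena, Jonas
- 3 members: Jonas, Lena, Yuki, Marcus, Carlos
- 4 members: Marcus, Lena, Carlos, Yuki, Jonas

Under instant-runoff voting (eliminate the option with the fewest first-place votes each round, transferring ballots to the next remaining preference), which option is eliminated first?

Lena

Round 1: Marcus 4, Carlos 6, Lena 2, Jonas 3, Yuki 12. Eliminate Lena.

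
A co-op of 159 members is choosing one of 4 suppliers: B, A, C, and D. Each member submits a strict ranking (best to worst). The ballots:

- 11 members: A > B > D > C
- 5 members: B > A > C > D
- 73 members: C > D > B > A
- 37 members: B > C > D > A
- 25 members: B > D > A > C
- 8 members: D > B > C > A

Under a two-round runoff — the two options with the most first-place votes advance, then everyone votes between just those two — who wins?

B

Round 1 first-place votes: B 67, A 11, C 73, D 8.
C and B advance.
Runoff: C is preferred to B by 73 voters; B by 86.
B wins the runoff.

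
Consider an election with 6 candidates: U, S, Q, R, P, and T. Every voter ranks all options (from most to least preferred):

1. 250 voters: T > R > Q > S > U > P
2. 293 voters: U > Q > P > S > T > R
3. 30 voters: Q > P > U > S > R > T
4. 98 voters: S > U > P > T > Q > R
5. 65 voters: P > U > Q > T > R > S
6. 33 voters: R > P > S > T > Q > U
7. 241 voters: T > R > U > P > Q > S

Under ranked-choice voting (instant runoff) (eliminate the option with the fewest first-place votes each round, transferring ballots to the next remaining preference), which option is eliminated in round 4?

P

Round 1: U 293, S 98, Q 30, R 33, P 65, T 491. Eliminate Q.
Round 2: U 293, S 98, R 33, P 95, T 491. Eliminate R.
Round 3: U 293, S 98, P 128, T 491. Eliminate S.
Round 4: U 391, P 128, T 491. Eliminate P.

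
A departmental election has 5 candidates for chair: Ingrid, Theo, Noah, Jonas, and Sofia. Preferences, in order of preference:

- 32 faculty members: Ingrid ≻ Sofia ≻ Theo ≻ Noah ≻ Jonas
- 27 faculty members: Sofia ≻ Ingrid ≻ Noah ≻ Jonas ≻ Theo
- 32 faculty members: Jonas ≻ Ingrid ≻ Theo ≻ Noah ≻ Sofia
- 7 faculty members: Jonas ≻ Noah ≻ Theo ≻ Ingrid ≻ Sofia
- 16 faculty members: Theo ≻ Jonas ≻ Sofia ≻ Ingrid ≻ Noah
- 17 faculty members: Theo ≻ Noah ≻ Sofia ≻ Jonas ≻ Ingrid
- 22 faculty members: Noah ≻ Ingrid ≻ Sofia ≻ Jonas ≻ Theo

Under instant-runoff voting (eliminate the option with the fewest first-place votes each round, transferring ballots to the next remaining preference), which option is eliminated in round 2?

Sofia

Round 1: Ingrid 32, Theo 33, Noah 22, Jonas 39, Sofia 27. Eliminate Noah.
Round 2: Ingrid 54, Theo 33, Jonas 39, Sofia 27. Eliminate Sofia.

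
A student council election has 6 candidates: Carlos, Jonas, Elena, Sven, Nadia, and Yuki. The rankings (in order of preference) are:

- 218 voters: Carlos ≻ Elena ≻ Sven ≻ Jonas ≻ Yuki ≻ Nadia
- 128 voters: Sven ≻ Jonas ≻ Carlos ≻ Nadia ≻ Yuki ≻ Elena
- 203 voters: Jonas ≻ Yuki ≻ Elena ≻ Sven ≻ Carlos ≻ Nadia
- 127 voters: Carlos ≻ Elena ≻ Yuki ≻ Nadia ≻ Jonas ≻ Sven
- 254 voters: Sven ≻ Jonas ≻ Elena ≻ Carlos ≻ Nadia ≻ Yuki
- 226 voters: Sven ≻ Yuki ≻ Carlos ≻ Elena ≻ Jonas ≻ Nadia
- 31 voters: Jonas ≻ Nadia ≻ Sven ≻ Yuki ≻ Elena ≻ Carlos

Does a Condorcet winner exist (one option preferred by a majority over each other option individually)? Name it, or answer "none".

Sven

Sven vs Carlos: 842–345 for Sven.
Sven vs Jonas: 826–361 for Sven.
Sven vs Elena: 639–548 for Sven.
Sven vs Nadia: 1029–158 for Sven.
Sven vs Yuki: 857–330 for Sven.
Sven beats every other option head-to-head.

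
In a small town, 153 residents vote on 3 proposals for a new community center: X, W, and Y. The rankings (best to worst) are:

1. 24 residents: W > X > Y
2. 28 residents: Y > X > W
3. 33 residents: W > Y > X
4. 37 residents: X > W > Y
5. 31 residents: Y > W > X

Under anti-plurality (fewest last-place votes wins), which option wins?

Last-place votes: X 64, W 28, Y 61.
W is ranked last by the fewest voters, so W wins.

W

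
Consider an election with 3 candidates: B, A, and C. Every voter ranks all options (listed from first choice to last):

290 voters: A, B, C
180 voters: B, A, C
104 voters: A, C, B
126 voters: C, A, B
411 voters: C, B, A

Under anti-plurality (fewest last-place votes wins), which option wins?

Last-place votes: B 230, A 411, C 470.
B is ranked last by the fewest voters, so B wins.

B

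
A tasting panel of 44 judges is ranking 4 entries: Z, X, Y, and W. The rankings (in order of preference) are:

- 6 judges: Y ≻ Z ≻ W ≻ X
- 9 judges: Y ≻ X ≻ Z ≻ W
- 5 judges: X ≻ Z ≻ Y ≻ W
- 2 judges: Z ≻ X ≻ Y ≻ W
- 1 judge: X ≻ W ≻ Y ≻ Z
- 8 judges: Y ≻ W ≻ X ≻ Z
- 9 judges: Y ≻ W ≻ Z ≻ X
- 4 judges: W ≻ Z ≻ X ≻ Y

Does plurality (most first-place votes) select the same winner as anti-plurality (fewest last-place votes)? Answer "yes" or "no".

yes

Plurality — first-place votes: Z 2, X 6, Y 32, W 4. Winner: Y.
Anti-plurality — last-place votes: Z 9, X 15, Y 4, W 16. Winner: Y.
The two methods agree.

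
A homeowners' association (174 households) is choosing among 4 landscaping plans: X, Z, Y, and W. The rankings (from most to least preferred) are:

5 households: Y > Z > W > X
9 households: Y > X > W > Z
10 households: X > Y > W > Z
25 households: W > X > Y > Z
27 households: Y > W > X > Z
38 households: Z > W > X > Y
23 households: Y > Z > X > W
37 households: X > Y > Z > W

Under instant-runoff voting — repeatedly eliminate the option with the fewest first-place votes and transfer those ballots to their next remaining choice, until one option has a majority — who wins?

X

Round 1: X 47, Z 38, Y 64, W 25. Eliminate W.
Round 2: X 72, Z 38, Y 64. Eliminate Z.
Round 3: X 110, Y 64. X has a majority.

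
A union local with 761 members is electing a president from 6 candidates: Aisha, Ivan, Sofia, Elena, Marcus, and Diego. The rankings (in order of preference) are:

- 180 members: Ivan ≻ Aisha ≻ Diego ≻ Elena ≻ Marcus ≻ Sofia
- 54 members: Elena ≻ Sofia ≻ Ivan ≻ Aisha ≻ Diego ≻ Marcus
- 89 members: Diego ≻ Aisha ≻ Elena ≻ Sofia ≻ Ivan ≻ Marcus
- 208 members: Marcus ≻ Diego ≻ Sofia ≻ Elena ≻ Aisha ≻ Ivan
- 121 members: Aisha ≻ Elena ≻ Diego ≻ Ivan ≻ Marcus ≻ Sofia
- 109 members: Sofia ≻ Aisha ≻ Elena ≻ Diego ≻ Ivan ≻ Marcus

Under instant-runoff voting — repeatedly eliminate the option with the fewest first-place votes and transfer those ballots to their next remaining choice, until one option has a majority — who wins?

Round 1: Aisha 121, Ivan 180, Sofia 109, Elena 54, Marcus 208, Diego 89. Eliminate Elena.
Round 2: Aisha 121, Ivan 180, Sofia 163, Marcus 208, Diego 89. Eliminate Diego.
Round 3: Aisha 210, Ivan 180, Sofia 163, Marcus 208. Eliminate Sofia.
Round 4: Aisha 319, Ivan 234, Marcus 208. Eliminate Marcus.
Round 5: Aisha 527, Ivan 234. Aisha has a majority.

Aisha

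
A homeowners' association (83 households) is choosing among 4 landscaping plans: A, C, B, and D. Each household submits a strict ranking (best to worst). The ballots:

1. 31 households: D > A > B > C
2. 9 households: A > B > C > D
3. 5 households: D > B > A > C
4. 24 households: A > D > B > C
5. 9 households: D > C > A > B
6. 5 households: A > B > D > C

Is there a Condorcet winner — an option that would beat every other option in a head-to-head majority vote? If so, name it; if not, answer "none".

D

D vs A: 45–38 for D.
D vs C: 74–9 for D.
D vs B: 69–14 for D.
D beats every other option head-to-head.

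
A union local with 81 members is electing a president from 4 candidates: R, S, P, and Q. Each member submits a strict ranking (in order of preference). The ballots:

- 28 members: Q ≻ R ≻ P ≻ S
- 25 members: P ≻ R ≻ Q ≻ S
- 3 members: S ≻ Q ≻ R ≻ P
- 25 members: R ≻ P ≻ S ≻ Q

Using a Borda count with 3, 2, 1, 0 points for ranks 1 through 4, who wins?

R: 28·2 + 25·2 + 3·1 + 25·3 = 184
S: 28·0 + 25·0 + 3·3 + 25·1 = 34
P: 28·1 + 25·3 + 3·0 + 25·2 = 153
Q: 28·3 + 25·1 + 3·2 + 25·0 = 115
R has the highest Borda score (184).

R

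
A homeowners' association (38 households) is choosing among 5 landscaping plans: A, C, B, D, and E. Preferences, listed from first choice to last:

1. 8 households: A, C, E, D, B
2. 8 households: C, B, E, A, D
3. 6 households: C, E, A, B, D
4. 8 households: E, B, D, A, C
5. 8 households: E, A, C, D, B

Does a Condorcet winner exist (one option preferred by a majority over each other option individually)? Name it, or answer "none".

none

Checking pairwise contests:
E beats A 30–8.
A beats C 24–14.
A beats B 22–16.
A beats D 30–8.
C beats E 22–16.
Every option loses at least one head-to-head, so there is no Condorcet winner.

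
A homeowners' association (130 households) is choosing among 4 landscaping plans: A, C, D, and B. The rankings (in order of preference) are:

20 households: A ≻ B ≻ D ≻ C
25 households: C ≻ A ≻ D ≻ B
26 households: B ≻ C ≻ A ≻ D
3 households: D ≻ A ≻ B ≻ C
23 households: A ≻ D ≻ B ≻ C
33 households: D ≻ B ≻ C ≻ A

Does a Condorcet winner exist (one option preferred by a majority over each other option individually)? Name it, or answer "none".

none

Checking pairwise contests:
C beats A 84–46.
D beats C 79–51.
A beats D 94–36.
A beats B 71–59.
Every option loses at least one head-to-head, so there is no Condorcet winner.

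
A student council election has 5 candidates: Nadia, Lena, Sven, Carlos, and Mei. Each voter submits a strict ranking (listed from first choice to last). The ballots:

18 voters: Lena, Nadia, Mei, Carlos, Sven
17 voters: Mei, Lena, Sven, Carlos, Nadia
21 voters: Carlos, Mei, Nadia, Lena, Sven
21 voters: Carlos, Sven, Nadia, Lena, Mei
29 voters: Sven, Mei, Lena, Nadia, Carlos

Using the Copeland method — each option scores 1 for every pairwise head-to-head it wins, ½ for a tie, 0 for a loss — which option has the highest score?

Nadia: loses to Lena, Sven, Carlos, and Mei → score 0.
Lena: beats Nadia, Sven, and Carlos; loses to Mei → score 3.
Sven: beats Nadia; loses to Lena, Carlos, and Mei → score 1.
Carlos: beats Nadia and Sven; loses to Lena and Mei → score 2.
Mei: beats Nadia, Lena, Sven, and Carlos → score 4.
Mei has the best pairwise record.

Mei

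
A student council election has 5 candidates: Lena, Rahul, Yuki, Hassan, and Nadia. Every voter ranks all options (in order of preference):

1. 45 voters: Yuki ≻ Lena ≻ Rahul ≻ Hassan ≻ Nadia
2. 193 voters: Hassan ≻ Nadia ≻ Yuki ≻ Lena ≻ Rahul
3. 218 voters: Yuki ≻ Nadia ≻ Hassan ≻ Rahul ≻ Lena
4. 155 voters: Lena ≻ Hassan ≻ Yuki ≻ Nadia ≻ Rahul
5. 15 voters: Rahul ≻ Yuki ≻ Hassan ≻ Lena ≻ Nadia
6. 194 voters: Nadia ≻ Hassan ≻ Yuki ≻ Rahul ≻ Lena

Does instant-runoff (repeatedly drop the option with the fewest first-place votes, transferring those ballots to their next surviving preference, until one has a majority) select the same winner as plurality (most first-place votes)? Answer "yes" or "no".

Instant-runoff — R1 Lena 155, Rahul 15, Yuki 263, Hassan 193, Nadia 194 (Rahul out); R2 Lena 155, Yuki 278, Hassan 193, Nadia 194 (Lena out); R3 Yuki 278, Hassan 348, Nadia 194 (Nadia out); R4 Yuki 278, Hassan 542 (Hassan winner). Winner: Hassan.
Plurality — first-place votes: Lena 155, Rahul 15, Yuki 263, Hassan 193, Nadia 194. Winner: Yuki.
The two methods disagree.

no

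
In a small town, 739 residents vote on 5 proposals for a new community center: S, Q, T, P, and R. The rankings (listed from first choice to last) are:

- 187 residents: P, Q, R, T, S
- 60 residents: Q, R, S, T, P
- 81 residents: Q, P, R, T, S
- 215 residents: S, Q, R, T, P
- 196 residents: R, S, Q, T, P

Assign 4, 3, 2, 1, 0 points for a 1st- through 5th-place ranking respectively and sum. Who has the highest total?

S: 187·0 + 60·2 + 81·0 + 215·4 + 196·3 = 1568
Q: 187·3 + 60·4 + 81·4 + 215·3 + 196·2 = 2162
T: 187·1 + 60·1 + 81·1 + 215·1 + 196·1 = 739
P: 187·4 + 60·0 + 81·3 + 215·0 + 196·0 = 991
R: 187·2 + 60·3 + 81·2 + 215·2 + 196·4 = 1930
Q has the highest Borda score (2162).

Q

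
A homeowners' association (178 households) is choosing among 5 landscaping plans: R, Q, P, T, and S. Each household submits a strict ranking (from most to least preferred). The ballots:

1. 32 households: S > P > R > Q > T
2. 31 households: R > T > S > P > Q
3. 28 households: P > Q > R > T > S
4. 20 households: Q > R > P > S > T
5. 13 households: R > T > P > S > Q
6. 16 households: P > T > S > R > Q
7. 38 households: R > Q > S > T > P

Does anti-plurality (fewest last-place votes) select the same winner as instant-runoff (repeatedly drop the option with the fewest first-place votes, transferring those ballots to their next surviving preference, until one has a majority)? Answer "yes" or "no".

Anti-plurality — last-place votes: R 0, Q 60, P 38, T 52, S 28. Winner: R.
Instant-runoff — R1 R 82, Q 20, P 44, T 0, S 32 (T out); R2 R 82, Q 20, P 44, S 32 (Q out); R3 R 102, P 44, S 32 (R winner). Winner: R.
The two methods agree.

yes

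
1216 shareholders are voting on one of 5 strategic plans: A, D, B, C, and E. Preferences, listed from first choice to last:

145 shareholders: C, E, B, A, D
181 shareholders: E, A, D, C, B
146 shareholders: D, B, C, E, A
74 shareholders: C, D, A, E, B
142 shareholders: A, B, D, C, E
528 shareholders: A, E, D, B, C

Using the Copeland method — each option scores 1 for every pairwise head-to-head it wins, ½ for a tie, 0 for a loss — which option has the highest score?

A: beats D, B, C, and E → score 4.
D: beats B and C; loses to A and E → score 2.
B: beats C; loses to A, D, and E → score 1.
C: loses to A, D, B, and E → score 0.
E: beats D, B, and C; loses to A → score 3.
A has the best pairwise record.

A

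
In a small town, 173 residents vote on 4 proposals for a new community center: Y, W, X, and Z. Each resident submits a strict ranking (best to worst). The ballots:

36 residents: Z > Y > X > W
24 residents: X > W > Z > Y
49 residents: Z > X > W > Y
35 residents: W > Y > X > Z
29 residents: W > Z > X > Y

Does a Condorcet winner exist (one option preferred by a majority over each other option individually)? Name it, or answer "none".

Checking pairwise contests:
W beats Y 137–36.
X beats W 109–64.
Z beats X 114–59.
W beats Z 88–85.
Every option loses at least one head-to-head, so there is no Condorcet winner.

none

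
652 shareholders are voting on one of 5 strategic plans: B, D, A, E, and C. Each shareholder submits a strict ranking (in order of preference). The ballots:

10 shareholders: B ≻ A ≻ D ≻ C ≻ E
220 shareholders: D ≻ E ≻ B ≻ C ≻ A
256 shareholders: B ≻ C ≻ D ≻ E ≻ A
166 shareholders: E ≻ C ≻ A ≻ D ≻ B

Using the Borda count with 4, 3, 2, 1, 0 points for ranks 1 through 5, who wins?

E

B: 10·4 + 220·2 + 256·4 + 166·0 = 1504
D: 10·2 + 220·4 + 256·2 + 166·1 = 1578
A: 10·3 + 220·0 + 256·0 + 166·2 = 362
E: 10·0 + 220·3 + 256·1 + 166·4 = 1580
C: 10·1 + 220·1 + 256·3 + 166·3 = 1496
E has the highest Borda score (1580).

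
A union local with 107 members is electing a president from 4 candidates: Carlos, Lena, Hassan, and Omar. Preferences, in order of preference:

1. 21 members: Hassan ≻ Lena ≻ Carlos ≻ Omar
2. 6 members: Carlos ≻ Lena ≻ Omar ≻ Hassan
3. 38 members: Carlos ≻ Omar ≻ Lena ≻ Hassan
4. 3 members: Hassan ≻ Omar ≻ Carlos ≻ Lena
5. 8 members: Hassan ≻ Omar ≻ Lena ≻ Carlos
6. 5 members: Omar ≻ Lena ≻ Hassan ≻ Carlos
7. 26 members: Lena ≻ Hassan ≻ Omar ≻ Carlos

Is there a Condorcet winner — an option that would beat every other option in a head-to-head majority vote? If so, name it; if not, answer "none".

Checking pairwise contests:
Lena beats Carlos 60–47.
Omar beats Lena 54–53.
Lena beats Hassan 75–32.
Carlos beats Omar 65–42.
Every option loses at least one head-to-head, so there is no Condorcet winner.

none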